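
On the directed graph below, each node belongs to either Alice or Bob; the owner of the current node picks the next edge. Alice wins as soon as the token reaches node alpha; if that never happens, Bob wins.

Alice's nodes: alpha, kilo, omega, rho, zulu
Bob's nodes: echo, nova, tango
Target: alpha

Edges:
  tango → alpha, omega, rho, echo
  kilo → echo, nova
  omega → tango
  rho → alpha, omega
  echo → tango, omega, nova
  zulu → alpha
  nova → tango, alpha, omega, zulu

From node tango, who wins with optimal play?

A0 = {alpha}
A1: add {rho, zulu} — rho (Alice) has rho→alpha; zulu (Alice) has zulu→alpha.
A2 = A1; e.g. tango (Bob) can still go to omega. Fixed point.
tango never enters the attractor, so Bob can avoid the target forever.

Bob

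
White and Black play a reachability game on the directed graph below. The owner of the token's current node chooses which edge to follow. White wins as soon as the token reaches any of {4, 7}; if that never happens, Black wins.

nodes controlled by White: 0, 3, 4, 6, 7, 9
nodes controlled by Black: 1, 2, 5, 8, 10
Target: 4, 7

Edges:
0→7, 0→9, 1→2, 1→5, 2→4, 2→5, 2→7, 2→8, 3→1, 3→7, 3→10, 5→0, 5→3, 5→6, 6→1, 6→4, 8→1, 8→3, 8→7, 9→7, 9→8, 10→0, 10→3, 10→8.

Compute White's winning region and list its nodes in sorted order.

A0 = {4, 7}
A1: add {0, 3, 6, 9} — 0 (White) has 0→7; 3 (White) has 3→7; 6 (White) has 6→4; 9 (White) has 9→7.
A2: add {5} — 5 (Black): all of {0, 3, 6} already in.
A3 = A2; e.g. 1 (Black) can still go to 2. Fixed point.
White's winning region = {0, 3, 4, 5, 6, 7, 9}.

0, 3, 4, 5, 6, 7, 9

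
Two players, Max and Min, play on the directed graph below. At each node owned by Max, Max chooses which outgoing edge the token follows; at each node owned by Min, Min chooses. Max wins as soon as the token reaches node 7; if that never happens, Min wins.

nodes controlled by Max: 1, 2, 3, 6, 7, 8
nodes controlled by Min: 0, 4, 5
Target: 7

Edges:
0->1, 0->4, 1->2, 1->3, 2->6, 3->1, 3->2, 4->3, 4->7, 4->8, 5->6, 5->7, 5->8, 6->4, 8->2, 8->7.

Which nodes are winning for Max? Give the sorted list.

A0 = {7}
A1: add {8} — 8 (Max) has 8→7.
A2 = A1; e.g. 0 (Min) can still go to 1. Fixed point.
Max's winning region = {7, 8}.

7, 8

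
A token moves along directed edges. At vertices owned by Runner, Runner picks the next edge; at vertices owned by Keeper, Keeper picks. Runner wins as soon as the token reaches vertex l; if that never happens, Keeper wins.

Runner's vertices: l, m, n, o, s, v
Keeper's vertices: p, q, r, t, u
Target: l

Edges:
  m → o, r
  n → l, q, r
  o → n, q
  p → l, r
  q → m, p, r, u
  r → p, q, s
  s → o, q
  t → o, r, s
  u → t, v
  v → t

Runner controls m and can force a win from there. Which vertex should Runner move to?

o

A0 = {l}
A1: add {n} — n (Runner) has n→l.
A2: add {o} — o (Runner) has o→n.
A3: add {m, s} — m (Runner) has m→o; s (Runner) has s→o.
A4 = A3; e.g. p (Keeper) can still go to r. Fixed point.
From m, successor o is in the attractor (rank 2); the other successor r is not.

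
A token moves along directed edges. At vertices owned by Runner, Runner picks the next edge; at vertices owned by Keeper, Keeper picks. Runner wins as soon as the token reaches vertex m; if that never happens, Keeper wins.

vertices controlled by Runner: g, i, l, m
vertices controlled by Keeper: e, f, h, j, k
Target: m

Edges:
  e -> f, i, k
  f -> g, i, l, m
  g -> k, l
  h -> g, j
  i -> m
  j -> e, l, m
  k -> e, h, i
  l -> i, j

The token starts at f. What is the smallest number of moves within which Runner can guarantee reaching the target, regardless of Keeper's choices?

A0 = {m}
A1: add {i} — i (Runner) has i→m.
A2: add {l} — l (Runner) has l→i.
A3: add {g} — g (Runner) has g→l.
A4: add {f} — f (Keeper): all of {g, i, l, m} already in.
A5 = A4; e.g. e (Keeper) can still go to k. Fixed point.
f enters the attractor at level 4, so Runner can force the target in 4 moves from there.

4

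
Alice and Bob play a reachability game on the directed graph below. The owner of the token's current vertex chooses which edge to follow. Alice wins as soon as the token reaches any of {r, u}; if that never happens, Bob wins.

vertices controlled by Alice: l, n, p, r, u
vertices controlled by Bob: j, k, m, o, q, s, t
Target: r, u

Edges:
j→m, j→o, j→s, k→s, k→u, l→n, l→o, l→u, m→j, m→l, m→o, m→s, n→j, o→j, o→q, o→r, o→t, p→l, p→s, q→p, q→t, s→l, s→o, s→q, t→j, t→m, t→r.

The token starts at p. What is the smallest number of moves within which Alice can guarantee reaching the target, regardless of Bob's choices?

2

A0 = {r, u}
A1: add {l} — l (Alice) has l→u.
A2: add {p} — p (Alice) has p→l.
A3 = A2; e.g. j (Bob) can still go to m. Fixed point.
p enters the attractor at level 2, so Alice can force the target in 2 moves from there.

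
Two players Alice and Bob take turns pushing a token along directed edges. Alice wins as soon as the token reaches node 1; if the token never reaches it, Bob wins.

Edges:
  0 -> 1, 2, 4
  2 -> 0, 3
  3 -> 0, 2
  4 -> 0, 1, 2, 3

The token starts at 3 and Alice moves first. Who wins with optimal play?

Track states (vertex, player-to-move).
A0 = {(1,Alice), (1,Bob)}
A1: add {(0,Alice), (4,Alice)}.
A2 = A1; e.g. (0,Bob) stays out. (3,Alice) never enters ⇒ Bob avoids the target.

Bob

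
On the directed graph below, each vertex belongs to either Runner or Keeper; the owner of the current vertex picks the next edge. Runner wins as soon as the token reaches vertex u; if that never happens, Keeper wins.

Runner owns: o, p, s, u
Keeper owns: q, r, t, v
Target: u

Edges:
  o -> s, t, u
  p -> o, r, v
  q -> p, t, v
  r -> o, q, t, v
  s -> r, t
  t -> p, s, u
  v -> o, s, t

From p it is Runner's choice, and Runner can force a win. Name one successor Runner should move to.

o

A0 = {u}
A1: add {o} — o (Runner) has o→u.
A2: add {p} — p (Runner) has p→o.
A3 = A2; e.g. q (Keeper) can still go to t. Fixed point.
From p, successor o is in the attractor (rank 1); the other successors r, v are not.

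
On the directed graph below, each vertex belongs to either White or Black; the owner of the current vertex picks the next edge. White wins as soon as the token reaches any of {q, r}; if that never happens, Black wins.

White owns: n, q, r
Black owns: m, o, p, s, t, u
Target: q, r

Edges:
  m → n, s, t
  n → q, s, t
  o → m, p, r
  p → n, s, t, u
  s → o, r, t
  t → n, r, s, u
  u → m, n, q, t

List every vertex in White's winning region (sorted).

n, q, r

A0 = {q, r}
A1: add {n} — n (White) has n→q.
A2 = A1; e.g. m (Black) can still go to s. Fixed point.
White's winning region = {n, q, r}.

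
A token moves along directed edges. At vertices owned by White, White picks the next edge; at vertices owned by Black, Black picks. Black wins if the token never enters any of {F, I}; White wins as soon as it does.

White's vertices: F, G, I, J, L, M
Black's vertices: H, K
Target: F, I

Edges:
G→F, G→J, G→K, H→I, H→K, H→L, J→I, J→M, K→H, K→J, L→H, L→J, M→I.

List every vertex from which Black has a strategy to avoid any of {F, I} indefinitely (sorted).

H, K

A0 = {F, I}
A1: add {G, J, M} — G (White) has G→F; J (White) has J→I; M (White) has M→I.
A2: add {L} — L (White) has L→J.
A3 = A2; e.g. H (Black) can still go to K. Fixed point.
White's attractor = {F, G, I, J, L, M}; Black avoids the target exactly from the complement.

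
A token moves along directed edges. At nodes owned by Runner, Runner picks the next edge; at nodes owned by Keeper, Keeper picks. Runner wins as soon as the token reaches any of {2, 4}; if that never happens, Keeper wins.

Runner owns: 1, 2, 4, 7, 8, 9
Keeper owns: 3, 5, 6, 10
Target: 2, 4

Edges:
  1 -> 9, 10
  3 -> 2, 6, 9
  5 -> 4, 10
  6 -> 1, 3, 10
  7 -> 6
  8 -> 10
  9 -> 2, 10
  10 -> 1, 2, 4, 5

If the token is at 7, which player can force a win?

Keeper

A0 = {2, 4}
A1: add {9} — 9 (Runner) has 9→2.
A2: add {1} — 1 (Runner) has 1→9.
A3 = A2; e.g. 3 (Keeper) can still go to 6. Fixed point.
7 never enters the attractor, so Keeper can avoid the target forever.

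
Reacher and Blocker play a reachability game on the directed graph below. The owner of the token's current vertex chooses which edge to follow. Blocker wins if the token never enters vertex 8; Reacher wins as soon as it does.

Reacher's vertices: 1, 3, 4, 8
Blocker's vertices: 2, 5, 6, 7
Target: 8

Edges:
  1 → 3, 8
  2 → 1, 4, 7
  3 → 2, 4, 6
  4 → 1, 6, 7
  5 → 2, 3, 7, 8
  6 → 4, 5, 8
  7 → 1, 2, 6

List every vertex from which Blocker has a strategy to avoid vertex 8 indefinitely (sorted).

A0 = {8}
A1: add {1} — 1 (Reacher) has 1→8.
A2: add {4} — 4 (Reacher) has 4→1.
A3: add {3} — 3 (Reacher) has 3→4.
A4 = A3; e.g. 2 (Blocker) can still go to 7. Fixed point.
Reacher's attractor = {1, 3, 4, 8}; Blocker avoids the target exactly from the complement.

2, 5, 6, 7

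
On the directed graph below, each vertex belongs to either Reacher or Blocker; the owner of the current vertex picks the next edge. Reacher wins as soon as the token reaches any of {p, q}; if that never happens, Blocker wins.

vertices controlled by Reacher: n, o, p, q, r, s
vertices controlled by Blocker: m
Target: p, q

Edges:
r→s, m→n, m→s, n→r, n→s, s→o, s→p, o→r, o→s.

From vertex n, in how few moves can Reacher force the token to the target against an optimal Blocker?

2

A0 = {p, q}
A1: add {s} — s (Reacher) has s→p.
A2: add {n, o, r} — n (Reacher) has n→s; o (Reacher) has o→s; r (Reacher) has r→s.
n enters the attractor at level 2, so Reacher can force the target in 2 moves from there.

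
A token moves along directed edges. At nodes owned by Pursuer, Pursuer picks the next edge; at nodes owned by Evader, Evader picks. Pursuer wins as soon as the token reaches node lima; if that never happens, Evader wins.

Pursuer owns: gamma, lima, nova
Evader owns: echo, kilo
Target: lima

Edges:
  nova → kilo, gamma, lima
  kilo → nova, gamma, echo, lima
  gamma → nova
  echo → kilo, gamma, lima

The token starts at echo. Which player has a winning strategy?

A0 = {lima}
A1: add {nova} — nova (Pursuer) has nova→lima.
A2: add {gamma} — gamma (Pursuer) has gamma→nova.
A3 = A2; e.g. kilo (Evader) can still go to echo. Fixed point.
echo never enters the attractor, so Evader can avoid the target forever.

Evader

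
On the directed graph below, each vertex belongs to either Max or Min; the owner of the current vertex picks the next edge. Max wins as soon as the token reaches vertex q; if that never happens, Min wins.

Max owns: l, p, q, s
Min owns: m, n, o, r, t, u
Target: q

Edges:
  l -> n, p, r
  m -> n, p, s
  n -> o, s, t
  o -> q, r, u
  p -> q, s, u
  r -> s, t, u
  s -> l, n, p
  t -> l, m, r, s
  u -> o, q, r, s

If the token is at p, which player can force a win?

Max

A0 = {q}
A1: add {p} — p (Max) has p→q.
p ∈ A1, so Max can force the target.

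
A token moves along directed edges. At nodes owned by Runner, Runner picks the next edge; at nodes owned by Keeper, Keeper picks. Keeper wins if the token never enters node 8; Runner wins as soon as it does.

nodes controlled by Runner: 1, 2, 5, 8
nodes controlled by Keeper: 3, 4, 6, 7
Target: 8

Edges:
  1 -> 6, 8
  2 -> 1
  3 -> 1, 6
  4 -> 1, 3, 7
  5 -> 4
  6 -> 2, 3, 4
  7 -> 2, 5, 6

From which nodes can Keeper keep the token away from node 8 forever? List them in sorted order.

A0 = {8}
A1: add {1} — 1 (Runner) has 1→8.
A2: add {2} — 2 (Runner) has 2→1.
A3 = A2; e.g. 3 (Keeper) can still go to 6. Fixed point.
Runner's attractor = {1, 2, 8}; Keeper avoids the target exactly from the complement.

3, 4, 5, 6, 7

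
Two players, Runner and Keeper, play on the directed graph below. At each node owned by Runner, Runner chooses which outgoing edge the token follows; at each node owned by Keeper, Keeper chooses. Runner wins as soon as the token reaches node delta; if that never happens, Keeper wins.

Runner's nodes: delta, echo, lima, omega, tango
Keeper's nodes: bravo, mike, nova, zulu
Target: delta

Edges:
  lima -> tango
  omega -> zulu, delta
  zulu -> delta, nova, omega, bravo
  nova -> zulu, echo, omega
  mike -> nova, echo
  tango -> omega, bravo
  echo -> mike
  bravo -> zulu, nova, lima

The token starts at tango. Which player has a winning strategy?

Runner

A0 = {delta}
A1: add {omega} — omega (Runner) has omega→delta.
A2: add {tango} — tango (Runner) has tango→omega.
tango ∈ A2, so Runner can force the target.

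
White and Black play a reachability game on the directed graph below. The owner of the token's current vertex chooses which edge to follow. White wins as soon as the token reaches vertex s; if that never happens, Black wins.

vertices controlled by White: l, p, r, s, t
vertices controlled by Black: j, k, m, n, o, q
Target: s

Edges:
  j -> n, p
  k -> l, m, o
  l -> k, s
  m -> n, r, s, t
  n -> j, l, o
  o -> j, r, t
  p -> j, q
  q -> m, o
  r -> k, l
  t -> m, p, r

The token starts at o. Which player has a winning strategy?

Black

A0 = {s}
A1: add {l} — l (White) has l→s.
A2: add {r} — r (White) has r→l.
A3: add {t} — t (White) has t→r.
A4 = A3; e.g. j (Black) can still go to n. Fixed point.
o never enters the attractor, so Black can avoid the target forever.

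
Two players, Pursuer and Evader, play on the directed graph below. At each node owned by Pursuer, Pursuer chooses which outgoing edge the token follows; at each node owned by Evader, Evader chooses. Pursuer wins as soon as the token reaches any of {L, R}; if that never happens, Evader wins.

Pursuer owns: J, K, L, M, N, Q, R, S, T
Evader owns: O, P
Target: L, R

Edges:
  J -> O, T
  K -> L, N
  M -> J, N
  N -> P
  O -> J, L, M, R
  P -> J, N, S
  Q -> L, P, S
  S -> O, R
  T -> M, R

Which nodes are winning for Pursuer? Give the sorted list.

A0 = {L, R}
A1: add {K, Q, S, T} — K (Pursuer) has K→L; Q (Pursuer) has Q→L; S (Pursuer) has S→R; T (Pursuer) has T→R.
A2: add {J} — J (Pursuer) has J→T.
A3: add {M} — M (Pursuer) has M→J.
A4: add {O} — O (Evader): all of {J, L, M, R} already in.
A5 = A4; e.g. N (Pursuer) has no edge into A4. Fixed point.
Pursuer's winning region = {J, K, L, M, O, Q, R, S, T}.

J, K, L, M, O, Q, R, S, T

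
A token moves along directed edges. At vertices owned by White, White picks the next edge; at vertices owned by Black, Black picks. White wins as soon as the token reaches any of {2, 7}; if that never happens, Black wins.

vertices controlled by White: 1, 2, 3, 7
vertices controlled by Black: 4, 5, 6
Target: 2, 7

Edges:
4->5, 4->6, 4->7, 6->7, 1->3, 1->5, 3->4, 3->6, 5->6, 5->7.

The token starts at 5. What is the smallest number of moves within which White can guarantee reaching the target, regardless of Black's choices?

A0 = {2, 7}
A1: add {6} — 6 (Black): all of {7} already in.
A2: add {3, 5} — 3 (White) has 3→6; 5 (Black): all of {6, 7} already in.
5 enters the attractor at level 2, so White can force the target in 2 moves from there.

2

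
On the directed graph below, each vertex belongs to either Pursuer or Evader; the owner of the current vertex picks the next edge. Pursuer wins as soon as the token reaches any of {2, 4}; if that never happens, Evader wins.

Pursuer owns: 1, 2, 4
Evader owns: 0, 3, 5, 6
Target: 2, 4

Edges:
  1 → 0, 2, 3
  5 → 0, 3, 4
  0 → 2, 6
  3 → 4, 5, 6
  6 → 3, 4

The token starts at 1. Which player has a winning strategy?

Pursuer

A0 = {2, 4}
A1: add {1} — 1 (Pursuer) has 1→2.
A2 = A1; e.g. 0 (Evader) can still go to 6. Fixed point.
1 ∈ A1, so Pursuer can force the target.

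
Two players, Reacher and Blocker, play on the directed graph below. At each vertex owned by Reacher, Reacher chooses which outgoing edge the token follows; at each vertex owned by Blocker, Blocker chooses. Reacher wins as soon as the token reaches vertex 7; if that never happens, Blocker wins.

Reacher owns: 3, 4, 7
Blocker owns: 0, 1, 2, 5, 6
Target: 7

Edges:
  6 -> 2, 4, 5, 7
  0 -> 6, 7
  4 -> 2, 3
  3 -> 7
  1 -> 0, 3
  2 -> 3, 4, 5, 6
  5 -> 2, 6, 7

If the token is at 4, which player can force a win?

A0 = {7}
A1: add {3} — 3 (Reacher) has 3→7.
A2: add {4} — 4 (Reacher) has 4→3.
A3 = A2; e.g. 0 (Blocker) can still go to 6. Fixed point.
4 ∈ A2, so Reacher can force the target.

Reacher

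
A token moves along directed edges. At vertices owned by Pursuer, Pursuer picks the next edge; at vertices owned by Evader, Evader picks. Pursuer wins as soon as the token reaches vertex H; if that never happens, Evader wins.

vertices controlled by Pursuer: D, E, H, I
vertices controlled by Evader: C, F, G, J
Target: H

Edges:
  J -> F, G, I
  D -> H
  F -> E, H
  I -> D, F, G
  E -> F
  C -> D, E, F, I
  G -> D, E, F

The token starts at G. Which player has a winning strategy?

A0 = {H}
A1: add {D} — D (Pursuer) has D→H.
A2: add {I} — I (Pursuer) has I→D.
A3 = A2; e.g. C (Evader) can still go to E. Fixed point.
G never enters the attractor, so Evader can avoid the target forever.

Evader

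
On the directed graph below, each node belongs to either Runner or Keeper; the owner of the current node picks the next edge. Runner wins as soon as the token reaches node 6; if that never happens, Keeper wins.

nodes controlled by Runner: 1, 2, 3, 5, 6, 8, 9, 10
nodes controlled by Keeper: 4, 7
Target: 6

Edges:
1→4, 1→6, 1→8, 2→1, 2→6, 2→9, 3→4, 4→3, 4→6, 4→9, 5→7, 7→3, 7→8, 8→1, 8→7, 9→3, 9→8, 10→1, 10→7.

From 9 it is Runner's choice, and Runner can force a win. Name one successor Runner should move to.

8

A0 = {6}
A1: add {1, 2} — 1 (Runner) has 1→6; 2 (Runner) has 2→6.
A2: add {8, 10} — 8 (Runner) has 8→1; 10 (Runner) has 10→1.
A3: add {9} — 9 (Runner) has 9→8.
A4 = A3; e.g. 3 (Runner) has no edge into A3. Fixed point.
From 9, successor 8 is in the attractor (rank 2); the other successor 3 is not.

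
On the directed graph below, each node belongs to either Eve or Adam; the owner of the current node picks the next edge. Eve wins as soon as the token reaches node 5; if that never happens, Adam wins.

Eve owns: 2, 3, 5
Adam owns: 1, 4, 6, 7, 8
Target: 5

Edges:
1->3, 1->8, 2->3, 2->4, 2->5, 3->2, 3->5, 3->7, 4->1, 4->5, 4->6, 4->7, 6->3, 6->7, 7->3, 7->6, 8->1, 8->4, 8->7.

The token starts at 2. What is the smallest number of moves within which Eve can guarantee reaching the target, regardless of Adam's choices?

A0 = {5}
A1: add {2, 3} — 2 (Eve) has 2→5; 3 (Eve) has 3→5.
A2 = A1; e.g. 1 (Adam) can still go to 8. Fixed point.
2 enters the attractor at level 1, so Eve can force the target in 1 move from there.

1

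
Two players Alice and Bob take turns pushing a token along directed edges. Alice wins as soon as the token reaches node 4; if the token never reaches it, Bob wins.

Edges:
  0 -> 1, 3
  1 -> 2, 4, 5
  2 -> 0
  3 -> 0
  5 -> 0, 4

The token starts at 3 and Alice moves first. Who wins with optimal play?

Track states (vertex, player-to-move).
A0 = {(4,Alice), (4,Bob)}
A1: add {(1,Alice), (5,Alice)}.
A2 = A1; e.g. (0,Alice) stays out. (3,Alice) never enters ⇒ Bob avoids the target.

Bob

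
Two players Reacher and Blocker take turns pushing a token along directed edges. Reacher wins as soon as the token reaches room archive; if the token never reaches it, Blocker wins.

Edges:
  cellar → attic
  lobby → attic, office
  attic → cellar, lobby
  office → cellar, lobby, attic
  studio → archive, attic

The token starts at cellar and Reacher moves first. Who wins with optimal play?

Track states (vertex, player-to-move).
A0 = {(archive,Reacher), (archive,Blocker)}
A1: add {(studio,Reacher)}.
A2 = A1; e.g. (cellar,Reacher) stays out. (cellar,Reacher) never enters ⇒ Blocker avoids the target.

Blocker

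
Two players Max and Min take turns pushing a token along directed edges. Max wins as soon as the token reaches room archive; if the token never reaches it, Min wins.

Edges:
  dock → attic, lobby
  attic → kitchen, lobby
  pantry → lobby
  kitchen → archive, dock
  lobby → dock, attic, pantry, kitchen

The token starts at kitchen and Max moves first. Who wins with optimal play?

Track states (vertex, player-to-move).
A0 = {(archive,Max), (archive,Min)}
A1: add {(kitchen,Max)}.
(kitchen,Max) ∈ A1 ⇒ Max forces the target.

Max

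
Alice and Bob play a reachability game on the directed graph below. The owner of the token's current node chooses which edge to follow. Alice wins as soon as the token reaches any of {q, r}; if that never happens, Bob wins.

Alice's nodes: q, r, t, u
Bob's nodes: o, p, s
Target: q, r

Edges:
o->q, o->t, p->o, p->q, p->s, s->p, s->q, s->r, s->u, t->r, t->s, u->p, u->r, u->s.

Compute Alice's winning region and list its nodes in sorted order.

A0 = {q, r}
A1: add {t, u} — t (Alice) has t→r; u (Alice) has u→r.
A2: add {o} — o (Bob): all of {q, t} already in.
A3 = A2; e.g. p (Bob) can still go to s. Fixed point.
Alice's winning region = {o, q, r, t, u}.

o, q, r, t, u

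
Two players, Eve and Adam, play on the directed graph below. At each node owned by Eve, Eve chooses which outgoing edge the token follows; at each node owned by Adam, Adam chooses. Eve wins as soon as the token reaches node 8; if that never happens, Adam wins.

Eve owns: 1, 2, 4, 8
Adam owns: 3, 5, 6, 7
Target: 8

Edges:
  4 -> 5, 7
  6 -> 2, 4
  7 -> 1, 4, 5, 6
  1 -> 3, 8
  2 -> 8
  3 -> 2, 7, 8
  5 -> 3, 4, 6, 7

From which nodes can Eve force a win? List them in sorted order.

A0 = {8}
A1: add {1, 2} — 1 (Eve) has 1→8; 2 (Eve) has 2→8.
A2 = A1; e.g. 3 (Adam) can still go to 7. Fixed point.
Eve's winning region = {1, 2, 8}.

1, 2, 8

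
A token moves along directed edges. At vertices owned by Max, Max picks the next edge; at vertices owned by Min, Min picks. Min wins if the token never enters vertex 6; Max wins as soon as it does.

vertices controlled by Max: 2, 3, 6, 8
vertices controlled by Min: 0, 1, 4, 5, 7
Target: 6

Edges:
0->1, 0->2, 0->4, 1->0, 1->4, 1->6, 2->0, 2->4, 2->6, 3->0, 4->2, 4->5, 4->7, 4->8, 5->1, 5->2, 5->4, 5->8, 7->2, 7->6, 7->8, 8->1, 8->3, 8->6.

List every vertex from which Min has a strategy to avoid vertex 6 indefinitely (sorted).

A0 = {6}
A1: add {2, 8} — 2 (Max) has 2→6; 8 (Max) has 8→6.
A2: add {7} — 7 (Min): all of {2, 6, 8} already in.
A3 = A2; e.g. 0 (Min) can still go to 1. Fixed point.
Max's attractor = {2, 6, 7, 8}; Min avoids the target exactly from the complement.

0, 1, 3, 4, 5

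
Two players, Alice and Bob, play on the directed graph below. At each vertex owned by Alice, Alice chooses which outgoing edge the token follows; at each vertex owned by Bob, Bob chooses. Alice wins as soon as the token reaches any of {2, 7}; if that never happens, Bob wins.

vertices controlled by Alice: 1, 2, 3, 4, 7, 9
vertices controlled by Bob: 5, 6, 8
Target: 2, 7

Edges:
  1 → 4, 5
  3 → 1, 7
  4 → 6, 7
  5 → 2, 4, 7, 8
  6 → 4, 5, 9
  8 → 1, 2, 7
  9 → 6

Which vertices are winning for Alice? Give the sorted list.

1, 2, 3, 4, 5, 7, 8

A0 = {2, 7}
A1: add {3, 4} — 3 (Alice) has 3→7; 4 (Alice) has 4→7.
A2: add {1} — 1 (Alice) has 1→4.
A3: add {8} — 8 (Bob): all of {1, 2, 7} already in.
A4: add {5} — 5 (Bob): all of {2, 4, 7, 8} already in.
A5 = A4; e.g. 6 (Bob) can still go to 9. Fixed point.
Alice's winning region = {1, 2, 3, 4, 5, 7, 8}.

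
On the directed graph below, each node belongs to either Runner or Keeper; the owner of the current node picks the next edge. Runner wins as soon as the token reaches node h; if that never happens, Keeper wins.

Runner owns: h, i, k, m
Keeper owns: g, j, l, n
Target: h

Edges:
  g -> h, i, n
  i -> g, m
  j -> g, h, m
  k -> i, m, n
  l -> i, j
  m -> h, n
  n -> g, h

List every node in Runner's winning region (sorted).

A0 = {h}
A1: add {m} — m (Runner) has m→h.
A2: add {i, k} — i (Runner) has i→m; k (Runner) has k→m.
A3 = A2; e.g. g (Keeper) can still go to n. Fixed point.
Runner's winning region = {h, i, k, m}.

h, i, k, m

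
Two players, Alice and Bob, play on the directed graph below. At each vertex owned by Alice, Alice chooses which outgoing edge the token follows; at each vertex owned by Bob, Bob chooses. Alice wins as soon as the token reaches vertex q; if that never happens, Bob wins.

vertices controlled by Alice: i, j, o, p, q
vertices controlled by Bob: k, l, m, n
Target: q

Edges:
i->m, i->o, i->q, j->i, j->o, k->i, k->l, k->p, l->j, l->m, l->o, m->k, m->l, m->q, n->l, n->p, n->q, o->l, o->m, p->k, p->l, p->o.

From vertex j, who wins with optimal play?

A0 = {q}
A1: add {i} — i (Alice) has i→q.
A2: add {j} — j (Alice) has j→i.
A3 = A2; e.g. k (Bob) can still go to l. Fixed point.
j ∈ A2, so Alice can force the target.

Alice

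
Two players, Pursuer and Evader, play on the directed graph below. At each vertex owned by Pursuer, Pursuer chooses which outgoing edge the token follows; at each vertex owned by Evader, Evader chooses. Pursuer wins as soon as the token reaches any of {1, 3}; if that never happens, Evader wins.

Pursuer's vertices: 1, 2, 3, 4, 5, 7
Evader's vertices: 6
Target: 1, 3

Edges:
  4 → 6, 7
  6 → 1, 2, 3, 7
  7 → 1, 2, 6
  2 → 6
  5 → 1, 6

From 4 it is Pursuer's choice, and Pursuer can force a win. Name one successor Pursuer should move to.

A0 = {1, 3}
A1: add {5, 7} — 5 (Pursuer) has 5→1; 7 (Pursuer) has 7→1.
A2: add {4} — 4 (Pursuer) has 4→7.
A3 = A2; e.g. 2 (Pursuer) has no edge into A2. Fixed point.
From 4, successor 7 is in the attractor (rank 1); the other successor 6 is not.

7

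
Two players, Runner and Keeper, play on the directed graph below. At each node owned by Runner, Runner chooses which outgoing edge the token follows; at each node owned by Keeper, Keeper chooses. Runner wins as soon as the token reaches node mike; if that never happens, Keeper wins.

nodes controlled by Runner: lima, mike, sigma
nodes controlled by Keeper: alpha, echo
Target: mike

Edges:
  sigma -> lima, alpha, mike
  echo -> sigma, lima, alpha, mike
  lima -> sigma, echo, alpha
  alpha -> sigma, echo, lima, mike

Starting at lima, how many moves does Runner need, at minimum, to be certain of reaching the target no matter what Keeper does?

2

A0 = {mike}
A1: add {sigma} — sigma (Runner) has sigma→mike.
A2: add {lima} — lima (Runner) has lima→sigma.
A3 = A2; e.g. echo (Keeper) can still go to alpha. Fixed point.
lima enters the attractor at level 2, so Runner can force the target in 2 moves from there.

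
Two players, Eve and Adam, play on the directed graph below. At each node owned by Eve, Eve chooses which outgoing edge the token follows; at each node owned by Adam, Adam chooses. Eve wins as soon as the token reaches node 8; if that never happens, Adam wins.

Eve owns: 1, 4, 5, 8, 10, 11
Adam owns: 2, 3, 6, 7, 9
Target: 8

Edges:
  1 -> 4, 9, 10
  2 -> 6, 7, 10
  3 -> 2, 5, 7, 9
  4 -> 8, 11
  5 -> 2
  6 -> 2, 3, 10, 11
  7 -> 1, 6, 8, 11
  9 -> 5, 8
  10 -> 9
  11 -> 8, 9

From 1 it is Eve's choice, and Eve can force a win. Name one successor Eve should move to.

A0 = {8}
A1: add {4, 11} — 4 (Eve) has 4→8; 11 (Eve) has 11→8.
A2: add {1} — 1 (Eve) has 1→4.
A3 = A2; e.g. 2 (Adam) can still go to 6. Fixed point.
From 1, successor 4 is in the attractor (rank 1); the other successors 9, 10 are not.

4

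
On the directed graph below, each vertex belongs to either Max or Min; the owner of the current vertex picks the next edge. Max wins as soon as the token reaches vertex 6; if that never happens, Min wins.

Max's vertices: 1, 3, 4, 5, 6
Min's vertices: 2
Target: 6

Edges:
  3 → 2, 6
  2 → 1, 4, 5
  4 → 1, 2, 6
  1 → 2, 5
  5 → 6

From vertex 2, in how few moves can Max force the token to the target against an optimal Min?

A0 = {6}
A1: add {3, 4, 5} — 3 (Max) has 3→6; 4 (Max) has 4→6; 5 (Max) has 5→6.
A2: add {1} — 1 (Max) has 1→5.
A3: add {2} — 2 (Min): all of {1, 4, 5} already in.
A3 = all vertices. Fixed point.
2 enters the attractor at level 3, so Max can force the target in 3 moves from there.

3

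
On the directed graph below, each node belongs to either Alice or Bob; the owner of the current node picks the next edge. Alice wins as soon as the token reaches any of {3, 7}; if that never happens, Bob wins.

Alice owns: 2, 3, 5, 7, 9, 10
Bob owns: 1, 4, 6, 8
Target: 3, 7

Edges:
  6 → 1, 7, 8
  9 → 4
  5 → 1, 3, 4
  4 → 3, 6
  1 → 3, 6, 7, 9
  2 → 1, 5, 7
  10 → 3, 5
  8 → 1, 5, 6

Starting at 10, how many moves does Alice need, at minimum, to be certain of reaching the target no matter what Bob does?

A0 = {3, 7}
A1: add {2, 5, 10} — 2 (Alice) has 2→7; 5 (Alice) has 5→3; 10 (Alice) has 10→3.
A2 = A1; e.g. 1 (Bob) can still go to 6. Fixed point.
10 enters the attractor at level 1, so Alice can force the target in 1 move from there.

1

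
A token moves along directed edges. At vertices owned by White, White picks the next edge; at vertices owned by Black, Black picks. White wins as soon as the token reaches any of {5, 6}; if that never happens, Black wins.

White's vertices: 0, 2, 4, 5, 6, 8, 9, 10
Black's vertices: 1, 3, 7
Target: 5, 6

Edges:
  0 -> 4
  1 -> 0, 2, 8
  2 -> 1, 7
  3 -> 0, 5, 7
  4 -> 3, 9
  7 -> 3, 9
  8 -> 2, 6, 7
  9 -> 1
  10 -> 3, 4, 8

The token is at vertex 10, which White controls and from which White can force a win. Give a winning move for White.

A0 = {5, 6}
A1: add {8} — 8 (White) has 8→6.
A2: add {10} — 10 (White) has 10→8.
A3 = A2; e.g. 0 (White) has no edge into A2. Fixed point.
From 10, successor 8 is in the attractor (rank 1); the other successors 3, 4 are not.

8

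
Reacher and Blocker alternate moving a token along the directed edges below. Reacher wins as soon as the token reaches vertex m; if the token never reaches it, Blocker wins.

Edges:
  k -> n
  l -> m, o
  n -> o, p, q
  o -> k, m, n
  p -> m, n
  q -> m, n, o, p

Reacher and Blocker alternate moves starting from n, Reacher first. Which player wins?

Track states (vertex, player-to-move).
A0 = {(m,Reacher), (m,Blocker)}
A1: add {(l,Reacher), (o,Reacher), (p,Reacher), (q,Reacher)}.
A2: add {(l,Blocker), (n,Blocker)}.
A3: add {(k,Reacher)}.
A4 = A3; e.g. (k,Blocker) stays out. (n,Reacher) never enters ⇒ Blocker avoids the target.

Blocker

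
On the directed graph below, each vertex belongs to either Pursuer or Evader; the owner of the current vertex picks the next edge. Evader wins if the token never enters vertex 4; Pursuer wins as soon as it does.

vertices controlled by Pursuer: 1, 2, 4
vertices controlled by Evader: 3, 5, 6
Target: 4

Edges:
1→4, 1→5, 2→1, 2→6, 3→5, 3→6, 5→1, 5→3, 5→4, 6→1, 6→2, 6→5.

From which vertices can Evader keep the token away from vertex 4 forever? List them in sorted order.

A0 = {4}
A1: add {1} — 1 (Pursuer) has 1→4.
A2: add {2} — 2 (Pursuer) has 2→1.
A3 = A2; e.g. 3 (Evader) can still go to 5. Fixed point.
Pursuer's attractor = {1, 2, 4}; Evader avoids the target exactly from the complement.

3, 5, 6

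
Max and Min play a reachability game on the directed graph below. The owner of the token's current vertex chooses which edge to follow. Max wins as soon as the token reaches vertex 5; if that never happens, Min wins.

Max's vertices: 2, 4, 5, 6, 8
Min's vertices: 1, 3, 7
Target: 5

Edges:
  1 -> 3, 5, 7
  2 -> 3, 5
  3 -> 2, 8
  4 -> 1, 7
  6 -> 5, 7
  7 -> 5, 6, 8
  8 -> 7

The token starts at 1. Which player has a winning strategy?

Min

A0 = {5}
A1: add {2, 6} — 2 (Max) has 2→5; 6 (Max) has 6→5.
A2 = A1; e.g. 1 (Min) can still go to 3. Fixed point.
1 never enters the attractor, so Min can avoid the target forever.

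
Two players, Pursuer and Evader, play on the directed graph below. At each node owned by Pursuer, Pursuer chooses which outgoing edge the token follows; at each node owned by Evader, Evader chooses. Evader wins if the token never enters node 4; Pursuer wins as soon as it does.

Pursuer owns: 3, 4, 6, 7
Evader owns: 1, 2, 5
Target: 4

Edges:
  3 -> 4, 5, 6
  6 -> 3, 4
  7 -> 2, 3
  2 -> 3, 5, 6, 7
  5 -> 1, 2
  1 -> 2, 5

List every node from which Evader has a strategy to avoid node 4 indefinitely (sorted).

A0 = {4}
A1: add {3, 6} — 3 (Pursuer) has 3→4; 6 (Pursuer) has 6→4.
A2: add {7} — 7 (Pursuer) has 7→3.
A3 = A2; e.g. 1 (Evader) can still go to 2. Fixed point.
Pursuer's attractor = {3, 4, 6, 7}; Evader avoids the target exactly from the complement.

1, 2, 5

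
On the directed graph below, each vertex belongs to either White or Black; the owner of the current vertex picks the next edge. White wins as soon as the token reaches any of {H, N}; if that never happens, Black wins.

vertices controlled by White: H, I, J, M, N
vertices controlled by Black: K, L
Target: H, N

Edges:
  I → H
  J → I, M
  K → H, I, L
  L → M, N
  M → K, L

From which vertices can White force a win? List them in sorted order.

H, I, J, N

A0 = {H, N}
A1: add {I} — I (White) has I→H.
A2: add {J} — J (White) has J→I.
A3 = A2; e.g. K (Black) can still go to L. Fixed point.
White's winning region = {H, I, J, N}.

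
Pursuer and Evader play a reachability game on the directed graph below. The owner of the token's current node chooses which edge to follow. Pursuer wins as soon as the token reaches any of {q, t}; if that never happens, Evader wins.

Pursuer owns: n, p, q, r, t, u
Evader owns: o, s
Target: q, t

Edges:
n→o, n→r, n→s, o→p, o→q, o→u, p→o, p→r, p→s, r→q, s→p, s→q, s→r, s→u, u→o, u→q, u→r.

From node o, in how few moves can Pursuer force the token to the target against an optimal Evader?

A0 = {q, t}
A1: add {r, u} — r (Pursuer) has r→q; u (Pursuer) has u→q.
A2: add {n, p} — n (Pursuer) has n→r; p (Pursuer) has p→r.
A3: add {o, s} — o (Evader): all of {p, q, u} already in; s (Evader): all of {p, q, r, u} already in.
A3 = all vertices. Fixed point.
o enters the attractor at level 3, so Pursuer can force the target in 3 moves from there.

3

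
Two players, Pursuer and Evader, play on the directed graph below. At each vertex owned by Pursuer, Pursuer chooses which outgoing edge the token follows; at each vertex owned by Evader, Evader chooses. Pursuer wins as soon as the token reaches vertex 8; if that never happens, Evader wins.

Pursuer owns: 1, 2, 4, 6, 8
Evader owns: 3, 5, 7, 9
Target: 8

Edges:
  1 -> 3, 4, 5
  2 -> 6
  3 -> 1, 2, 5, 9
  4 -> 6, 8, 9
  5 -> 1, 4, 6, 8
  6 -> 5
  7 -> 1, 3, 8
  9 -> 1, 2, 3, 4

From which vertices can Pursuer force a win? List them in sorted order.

1, 4, 8

A0 = {8}
A1: add {4} — 4 (Pursuer) has 4→8.
A2: add {1} — 1 (Pursuer) has 1→4.
A3 = A2; e.g. 2 (Pursuer) has no edge into A2. Fixed point.
Pursuer's winning region = {1, 4, 8}.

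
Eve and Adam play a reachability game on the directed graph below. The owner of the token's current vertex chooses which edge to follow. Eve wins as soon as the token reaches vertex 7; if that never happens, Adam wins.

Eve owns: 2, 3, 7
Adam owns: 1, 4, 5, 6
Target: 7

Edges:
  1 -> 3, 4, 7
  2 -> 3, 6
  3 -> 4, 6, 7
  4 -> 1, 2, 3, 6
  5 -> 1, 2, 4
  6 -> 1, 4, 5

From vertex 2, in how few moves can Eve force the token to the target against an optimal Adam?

A0 = {7}
A1: add {3} — 3 (Eve) has 3→7.
A2: add {2} — 2 (Eve) has 2→3.
A3 = A2; e.g. 1 (Adam) can still go to 4. Fixed point.
2 enters the attractor at level 2, so Eve can force the target in 2 moves from there.

2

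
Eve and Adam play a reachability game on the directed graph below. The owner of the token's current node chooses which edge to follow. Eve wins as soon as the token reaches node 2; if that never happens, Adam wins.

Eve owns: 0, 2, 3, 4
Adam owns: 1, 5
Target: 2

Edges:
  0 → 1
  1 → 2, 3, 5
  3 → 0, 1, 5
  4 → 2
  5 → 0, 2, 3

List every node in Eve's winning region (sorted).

A0 = {2}
A1: add {4} — 4 (Eve) has 4→2.
A2 = A1; e.g. 0 (Eve) has no edge into A1. Fixed point.
Eve's winning region = {2, 4}.

2, 4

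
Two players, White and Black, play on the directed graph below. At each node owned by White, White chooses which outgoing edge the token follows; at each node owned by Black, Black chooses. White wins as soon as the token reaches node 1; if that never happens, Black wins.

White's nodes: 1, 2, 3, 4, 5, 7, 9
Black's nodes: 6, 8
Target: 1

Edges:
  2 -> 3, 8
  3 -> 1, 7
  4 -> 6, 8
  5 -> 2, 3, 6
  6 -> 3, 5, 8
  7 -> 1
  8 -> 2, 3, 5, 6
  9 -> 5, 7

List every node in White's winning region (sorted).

A0 = {1}
A1: add {3, 7} — 3 (White) has 3→1; 7 (White) has 7→1.
A2: add {2, 5, 9} — 2 (White) has 2→3; 5 (White) has 5→3; 9 (White) has 9→7.
A3 = A2; e.g. 4 (White) has no edge into A2. Fixed point.
White's winning region = {1, 2, 3, 5, 7, 9}.

1, 2, 3, 5, 7, 9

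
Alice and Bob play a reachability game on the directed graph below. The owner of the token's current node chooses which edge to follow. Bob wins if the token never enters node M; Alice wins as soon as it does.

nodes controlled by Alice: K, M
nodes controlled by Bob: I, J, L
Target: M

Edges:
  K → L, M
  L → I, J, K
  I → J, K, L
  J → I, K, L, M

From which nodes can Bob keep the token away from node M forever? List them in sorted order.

I, J, L

A0 = {M}
A1: add {K} — K (Alice) has K→M.
A2 = A1; e.g. I (Bob) can still go to J. Fixed point.
Alice's attractor = {K, M}; Bob avoids the target exactly from the complement.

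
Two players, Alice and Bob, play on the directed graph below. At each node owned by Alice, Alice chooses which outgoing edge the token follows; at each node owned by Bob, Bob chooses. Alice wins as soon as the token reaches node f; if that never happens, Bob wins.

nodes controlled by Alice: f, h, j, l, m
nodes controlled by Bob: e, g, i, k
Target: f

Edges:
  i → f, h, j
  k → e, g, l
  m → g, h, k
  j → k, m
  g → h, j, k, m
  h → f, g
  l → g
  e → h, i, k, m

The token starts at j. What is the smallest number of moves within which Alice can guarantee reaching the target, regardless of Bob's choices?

A0 = {f}
A1: add {h} — h (Alice) has h→f.
A2: add {m} — m (Alice) has m→h.
A3: add {j} — j (Alice) has j→m.
j enters the attractor at level 3, so Alice can force the target in 3 moves from there.

3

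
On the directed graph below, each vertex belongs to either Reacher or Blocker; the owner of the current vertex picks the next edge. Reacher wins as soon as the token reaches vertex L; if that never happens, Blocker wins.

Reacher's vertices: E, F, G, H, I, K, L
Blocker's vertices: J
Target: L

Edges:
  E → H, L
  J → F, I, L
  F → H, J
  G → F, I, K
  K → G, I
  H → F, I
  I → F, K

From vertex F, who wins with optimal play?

A0 = {L}
A1: add {E} — E (Reacher) has E→L.
A2 = A1; e.g. F (Reacher) has no edge into A1. Fixed point.
F never enters the attractor, so Blocker can avoid the target forever.

Blocker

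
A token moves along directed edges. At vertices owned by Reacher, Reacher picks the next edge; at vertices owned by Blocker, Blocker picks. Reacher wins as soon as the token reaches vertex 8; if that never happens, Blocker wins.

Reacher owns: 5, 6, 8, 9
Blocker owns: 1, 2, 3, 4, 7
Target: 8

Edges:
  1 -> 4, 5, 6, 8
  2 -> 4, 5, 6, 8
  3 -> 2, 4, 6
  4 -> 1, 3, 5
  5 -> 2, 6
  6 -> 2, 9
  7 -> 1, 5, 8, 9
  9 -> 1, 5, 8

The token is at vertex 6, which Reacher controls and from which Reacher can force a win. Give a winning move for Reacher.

A0 = {8}
A1: add {9} — 9 (Reacher) has 9→8.
A2: add {6} — 6 (Reacher) has 6→9.
A3: add {5} — 5 (Reacher) has 5→6.
A4 = A3; e.g. 1 (Blocker) can still go to 4. Fixed point.
From 6, successor 9 is in the attractor (rank 1); the other successor 2 is not.

9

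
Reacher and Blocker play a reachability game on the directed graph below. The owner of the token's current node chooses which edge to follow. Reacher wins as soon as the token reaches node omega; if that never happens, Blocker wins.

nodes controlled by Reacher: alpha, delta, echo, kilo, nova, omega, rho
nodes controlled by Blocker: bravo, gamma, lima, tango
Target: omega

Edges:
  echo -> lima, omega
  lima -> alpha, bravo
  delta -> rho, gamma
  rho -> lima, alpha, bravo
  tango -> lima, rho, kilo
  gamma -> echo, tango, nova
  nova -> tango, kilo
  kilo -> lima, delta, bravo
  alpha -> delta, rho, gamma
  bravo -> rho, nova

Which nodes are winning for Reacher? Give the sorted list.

A0 = {omega}
A1: add {echo} — echo (Reacher) has echo→omega.
A2 = A1; e.g. lima (Blocker) can still go to alpha. Fixed point.
Reacher's winning region = {echo, omega}.

echo, omega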